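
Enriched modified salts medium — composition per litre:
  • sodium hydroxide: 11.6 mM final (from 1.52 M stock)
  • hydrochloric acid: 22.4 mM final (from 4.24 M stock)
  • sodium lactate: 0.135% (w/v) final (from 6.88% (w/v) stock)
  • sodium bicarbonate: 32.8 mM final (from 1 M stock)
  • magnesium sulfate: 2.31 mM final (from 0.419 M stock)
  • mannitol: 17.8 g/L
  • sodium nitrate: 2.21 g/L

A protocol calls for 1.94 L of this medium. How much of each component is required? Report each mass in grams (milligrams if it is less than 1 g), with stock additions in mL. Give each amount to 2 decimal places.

Scale factor relative to 1 L: 1.94.
sodium hydroxide: dilute stock: 11.6 mM × 1940 mL ÷ 1520 mM = 14.81 mL
hydrochloric acid: V = C2·V2/C1 = 22.4 mM × 1940 mL ÷ 4240 mM = 10.25 mL
sodium lactate: V = C2·V2/C1 = 0.135% ÷ 6.88% × 1940 mL = 38.07 mL
sodium bicarbonate: V = C2·V2/C1 = 32.8 mM × 1940 mL ÷ 1000 mM = 63.63 mL
magnesium sulfate: V = C2·V2/C1 = 2.31 mM × 1940 mL ÷ 419 mM = 10.70 mL
mannitol: 17.8 g/L × 1.94 L = 34.53 g
sodium nitrate: 2.21 g/L × 1.94 L = 4.29 g

sodium hydroxide 14.81 mL; hydrochloric acid 10.25 mL; sodium lactate 38.07 mL; sodium bicarbonate 63.63 mL; magnesium sulfate 10.70 mL; mannitol 34.53 g; sodium nitrate 4.29 g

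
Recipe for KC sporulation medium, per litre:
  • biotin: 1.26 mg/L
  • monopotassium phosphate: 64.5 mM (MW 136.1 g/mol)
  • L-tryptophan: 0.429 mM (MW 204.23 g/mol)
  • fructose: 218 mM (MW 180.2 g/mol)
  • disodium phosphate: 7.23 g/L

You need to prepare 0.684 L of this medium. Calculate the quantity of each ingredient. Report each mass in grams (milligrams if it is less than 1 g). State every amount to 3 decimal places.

Scale factor relative to 1 L: 0.684.
biotin: 1.26 mg/L × 0.684 L = 0.862 mg
monopotassium phosphate: 64.5 mmol/L × 136.1 g/mol × 0.684 L ÷ 1000 = 6.004 g
L-tryptophan: 0.429 mmol/L × 204.23 mg/mmol × 0.684 L = 59.928 mg
fructose: 218 mmol/L × 180.2 g/mol × 0.684 L ÷ 1000 = 26.870 g
disodium phosphate: 7.23 g/L × 0.684 L = 4.945 g

biotin 0.862 mg; monopotassium phosphate 6.004 g; L-tryptophan 59.928 mg; fructose 26.870 g; disodium phosphate 4.945 g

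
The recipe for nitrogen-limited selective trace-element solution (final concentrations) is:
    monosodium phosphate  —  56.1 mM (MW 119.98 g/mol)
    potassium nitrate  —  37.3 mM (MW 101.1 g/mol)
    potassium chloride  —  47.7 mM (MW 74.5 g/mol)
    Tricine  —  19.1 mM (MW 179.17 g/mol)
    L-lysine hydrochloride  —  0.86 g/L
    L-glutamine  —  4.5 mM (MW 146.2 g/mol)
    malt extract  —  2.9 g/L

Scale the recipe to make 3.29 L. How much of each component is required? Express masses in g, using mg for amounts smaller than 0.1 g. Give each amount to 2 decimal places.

Scale factor relative to 1 L: 3.29.
monosodium phosphate: 56.1 mmol/L × 119.98 g/mol × 3.29 L ÷ 1000 = 22.14 g
potassium nitrate: 37.3 mmol/L × 101.1 g/mol × 3.29 L ÷ 1000 = 12.41 g
potassium chloride: 47.7 mmol/L × 74.5 g/mol × 3.29 L ÷ 1000 = 11.69 g
Tricine: 19.1 mmol/L × 179.17 g/mol × 3.29 L ÷ 1000 = 11.26 g
L-lysine hydrochloride: 0.86 g/L × 3.29 L = 2.83 g
L-glutamine: 4.5 mmol/L × 146.2 g/mol × 3.29 L ÷ 1000 = 2.16 g
malt extract: 2.9 g/L × 3.29 L = 9.54 g

monosodium phosphate 22.14 g; potassium nitrate 12.41 g; potassium chloride 11.69 g; Tricine 11.26 g; L-lysine hydrochloride 2.83 g; L-glutamine 2.16 g; malt extract 9.54 g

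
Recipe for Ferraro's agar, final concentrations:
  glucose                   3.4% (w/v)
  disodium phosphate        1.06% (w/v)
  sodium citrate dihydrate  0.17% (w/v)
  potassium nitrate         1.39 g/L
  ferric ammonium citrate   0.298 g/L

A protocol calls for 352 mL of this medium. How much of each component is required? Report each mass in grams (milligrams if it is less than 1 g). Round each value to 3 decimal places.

glucose 11.968 g; disodium phosphate 3.731 g; sodium citrate dihydrate 598.400 mg; potassium nitrate 489.280 mg; ferric ammonium citrate 104.896 mg

Working volume: 352 mL = 0.352 L.
glucose: 3.4 g per 100 mL × 352 mL ÷ 100 = 11.968 g
disodium phosphate: 1.06 g per 100 mL × 352 mL ÷ 100 = 3.731 g
sodium citrate dihydrate: 0.17 g per 100 mL × 352 mL ÷ 100 = 0.5984 g = 598.400 mg
potassium nitrate: 1.39 g/L × 0.352 L = 0.48928 g = 489.280 mg
ferric ammonium citrate: 0.298 g/L × 0.352 L = 0.104896 g = 104.896 mg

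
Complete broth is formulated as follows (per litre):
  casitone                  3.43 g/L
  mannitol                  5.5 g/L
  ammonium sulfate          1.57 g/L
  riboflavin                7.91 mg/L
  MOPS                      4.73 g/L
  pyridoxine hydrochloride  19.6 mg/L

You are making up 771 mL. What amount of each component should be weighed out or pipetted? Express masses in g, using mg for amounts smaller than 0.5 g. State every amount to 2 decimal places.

casitone 2.64 g; mannitol 4.24 g; ammonium sulfate 1.21 g; riboflavin 6.10 mg; MOPS 3.65 g; pyridoxine hydrochloride 15.11 mg

Working volume: 771 mL = 0.771 L.
casitone: 3.43 g/L × 0.771 L = 2.64 g
mannitol: 5.5 g/L × 0.771 L = 4.24 g
ammonium sulfate: 1.57 g/L × 0.771 L = 1.21 g
riboflavin: 7.91 mg/L × 0.771 L = 6.10 mg
MOPS: 4.73 g/L × 0.771 L = 3.65 g
pyridoxine hydrochloride: 19.6 mg/L × 0.771 L = 15.11 mg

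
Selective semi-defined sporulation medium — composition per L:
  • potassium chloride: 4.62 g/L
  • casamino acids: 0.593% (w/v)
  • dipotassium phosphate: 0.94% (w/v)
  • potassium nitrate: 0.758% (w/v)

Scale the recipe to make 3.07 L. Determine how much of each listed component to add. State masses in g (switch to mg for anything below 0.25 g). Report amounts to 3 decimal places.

Working volume: 3.07 L.
potassium chloride: 4.62 g/L × 3.07 L = 14.183 g
casamino acids: 0.593% w/v = 5.93 g/L → 5.93 × 3.07 L = 18.205 g
dipotassium phosphate: 0.94% w/v = 9.4 g/L → 9.4 × 3.07 L = 28.858 g
potassium nitrate: 0.758 g per 100 mL × 3070 mL ÷ 100 = 23.271 g

potassium chloride 14.183 g; casamino acids 18.205 g; dipotassium phosphate 28.858 g; potassium nitrate 23.271 g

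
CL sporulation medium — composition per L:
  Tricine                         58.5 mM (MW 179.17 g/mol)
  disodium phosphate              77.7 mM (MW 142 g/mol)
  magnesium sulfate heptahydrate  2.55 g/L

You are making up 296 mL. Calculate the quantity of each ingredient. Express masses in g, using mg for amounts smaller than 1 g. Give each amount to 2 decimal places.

Tricine 3.10 g; disodium phosphate 3.27 g; magnesium sulfate heptahydrate 754.80 mg

Target volume = 296 mL = 0.296 L.
Tricine: 58.5 mmol/L × 179.17 g/mol × 0.296 L ÷ 1000 = 3.10 g
disodium phosphate: 77.7 mmol/L × 142 g/mol × 0.296 L ÷ 1000 = 3.27 g
magnesium sulfate heptahydrate: 2.55 g/L × 0.296 L = 0.7548 g = 754.80 mg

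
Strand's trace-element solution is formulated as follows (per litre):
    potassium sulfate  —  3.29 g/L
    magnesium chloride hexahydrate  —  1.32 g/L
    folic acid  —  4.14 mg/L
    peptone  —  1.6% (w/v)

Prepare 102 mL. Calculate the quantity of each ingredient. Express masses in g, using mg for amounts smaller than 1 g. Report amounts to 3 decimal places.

Working volume: 102 mL = 0.102 L.
potassium sulfate: 3.29 g/L × 0.102 L = 0.33558 g = 335.580 mg
magnesium chloride hexahydrate: 1.32 g/L × 0.102 L = 0.13464 g = 134.640 mg
folic acid: 4.14 mg/L × 0.102 L = 0.422 mg
peptone: 1.6 g per 100 mL × 102 mL ÷ 100 = 1.632 g

potassium sulfate 335.580 mg; magnesium chloride hexahydrate 134.640 mg; folic acid 0.422 mg; peptone 1.632 g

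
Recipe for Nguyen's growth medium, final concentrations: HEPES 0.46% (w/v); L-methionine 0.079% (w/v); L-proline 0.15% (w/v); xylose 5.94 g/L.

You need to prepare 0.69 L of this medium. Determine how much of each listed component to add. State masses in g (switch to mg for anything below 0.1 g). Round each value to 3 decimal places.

HEPES 3.174 g; L-methionine 0.545 g; L-proline 1.035 g; xylose 4.099 g

Scale factor relative to 1 L: 0.69.
HEPES: 0.46% w/v = 4.6 g/L → 4.6 × 0.69 L = 3.174 g
L-methionine: 0.079% w/v = 0.79 g/L → 0.79 × 0.69 L = 0.545 g
L-proline: 0.15 g per 100 mL × 690 mL ÷ 100 = 1.035 g
xylose: 5.94 g/L × 0.69 L = 4.099 g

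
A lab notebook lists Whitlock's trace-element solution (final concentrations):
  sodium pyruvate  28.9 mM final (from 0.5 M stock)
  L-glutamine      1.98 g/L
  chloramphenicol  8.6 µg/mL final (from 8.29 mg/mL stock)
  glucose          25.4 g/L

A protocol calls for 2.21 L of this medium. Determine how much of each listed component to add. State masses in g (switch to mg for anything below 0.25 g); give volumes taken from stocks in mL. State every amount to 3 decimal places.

sodium pyruvate 127.738 mL; L-glutamine 4.376 g; chloramphenicol 2.293 mL; glucose 56.134 g

Working volume: 2.21 L.
sodium pyruvate: dilute stock: 28.9 mM × 2210 mL ÷ 500 mM = 127.738 mL
L-glutamine: 1.98 g/L × 2.21 L = 4.376 g
chloramphenicol: V = C2·V2/C1 = 8.6 µg/mL × 2210 mL ÷ 8290 µg/mL = 2.293 mL
glucose: 25.4 g/L × 2.21 L = 56.134 g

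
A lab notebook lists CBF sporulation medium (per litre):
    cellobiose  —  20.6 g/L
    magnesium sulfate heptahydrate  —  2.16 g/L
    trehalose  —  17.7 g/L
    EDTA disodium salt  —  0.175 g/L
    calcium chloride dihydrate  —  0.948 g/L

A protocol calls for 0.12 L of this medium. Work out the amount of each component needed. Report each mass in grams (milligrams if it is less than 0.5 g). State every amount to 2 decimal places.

Working volume: 0.12 L.
cellobiose: 20.6 g/L × 0.12 L = 2.47 g
magnesium sulfate heptahydrate: 2.16 g/L × 0.12 L = 0.2592 g = 259.20 mg
trehalose: 17.7 g/L × 0.12 L = 2.12 g
EDTA disodium salt: 0.175 g/L × 0.12 L = 0.021 g = 21.00 mg
calcium chloride dihydrate: 0.948 g/L × 0.12 L = 0.11376 g = 113.76 mg

cellobiose 2.47 g; magnesium sulfate heptahydrate 259.20 mg; trehalose 2.12 g; EDTA disodium salt 21.00 mg; calcium chloride dihydrate 113.76 mg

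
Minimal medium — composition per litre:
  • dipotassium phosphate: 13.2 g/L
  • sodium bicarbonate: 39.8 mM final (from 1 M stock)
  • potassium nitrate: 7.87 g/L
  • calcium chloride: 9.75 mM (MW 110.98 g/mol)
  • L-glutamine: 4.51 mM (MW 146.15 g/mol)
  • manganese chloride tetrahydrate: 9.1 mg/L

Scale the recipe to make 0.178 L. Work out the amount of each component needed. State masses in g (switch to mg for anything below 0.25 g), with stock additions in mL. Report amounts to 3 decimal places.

dipotassium phosphate 2.350 g; sodium bicarbonate 7.084 mL; potassium nitrate 1.401 g; calcium chloride 192.606 mg; L-glutamine 117.326 mg; manganese chloride tetrahydrate 1.620 mg

Scale factor relative to 1 L: 0.178.
dipotassium phosphate: 13.2 g/L × 0.178 L = 2.350 g
sodium bicarbonate: C1V1 = C2V2 → 39.8 mM × 178 mL ÷ 1000 mM = 7.084 mL
potassium nitrate: 7.87 g/L × 0.178 L = 1.401 g
calcium chloride: 9.75 mmol/L × 110.98 mg/mmol × 0.178 L = 192.606 mg
L-glutamine: 4.51 mmol/L × 146.15 mg/mmol × 0.178 L = 117.326 mg
manganese chloride tetrahydrate: 9.1 mg/L × 0.178 L = 1.620 mg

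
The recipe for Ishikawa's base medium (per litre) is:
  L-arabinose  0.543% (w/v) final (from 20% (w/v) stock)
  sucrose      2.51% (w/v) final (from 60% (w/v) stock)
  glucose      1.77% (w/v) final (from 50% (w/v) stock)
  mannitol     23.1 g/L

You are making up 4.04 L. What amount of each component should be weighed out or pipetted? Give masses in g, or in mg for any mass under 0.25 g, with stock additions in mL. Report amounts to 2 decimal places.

Working volume: 4.04 L.
L-arabinose: V = C2·V2/C1 = 0.543% ÷ 20% × 4040 mL = 109.69 mL
sucrose: dilute stock: 2.51% ÷ 60% × 4040 mL = 169.01 mL
glucose: V = C2·V2/C1 = 1.77% ÷ 50% × 4040 mL = 143.02 mL
mannitol: 23.1 g/L × 4.04 L = 93.32 g

L-arabinose 109.69 mL; sucrose 169.01 mL; glucose 143.02 mL; mannitol 93.32 g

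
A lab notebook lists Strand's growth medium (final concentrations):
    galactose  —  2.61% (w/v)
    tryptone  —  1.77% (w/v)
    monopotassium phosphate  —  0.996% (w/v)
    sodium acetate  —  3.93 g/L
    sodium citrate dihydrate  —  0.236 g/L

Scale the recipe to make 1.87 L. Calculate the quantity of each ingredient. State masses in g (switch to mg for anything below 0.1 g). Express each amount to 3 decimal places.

Working volume: 1.87 L.
galactose: 2.61 g per 100 mL × 1870 mL ÷ 100 = 48.807 g
tryptone: 1.77 g per 100 mL × 1870 mL ÷ 100 = 33.099 g
monopotassium phosphate: 0.996 g per 100 mL × 1870 mL ÷ 100 = 18.625 g
sodium acetate: 3.93 g/L × 1.87 L = 7.349 g
sodium citrate dihydrate: 0.236 g/L × 1.87 L = 0.441 g

galactose 48.807 g; tryptone 33.099 g; monopotassium phosphate 18.625 g; sodium acetate 7.349 g; sodium citrate dihydrate 0.441 g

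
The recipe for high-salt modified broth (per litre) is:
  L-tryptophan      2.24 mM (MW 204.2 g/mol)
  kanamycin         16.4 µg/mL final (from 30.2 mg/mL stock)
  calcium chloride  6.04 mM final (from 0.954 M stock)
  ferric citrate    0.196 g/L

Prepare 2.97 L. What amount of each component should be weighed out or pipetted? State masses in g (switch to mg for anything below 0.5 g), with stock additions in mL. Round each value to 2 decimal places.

L-tryptophan 1.36 g; kanamycin 1.61 mL; calcium chloride 18.80 mL; ferric citrate 0.58 g

Working volume: 2.97 L.
L-tryptophan: 2.24 mmol/L × 204.2 g/mol × 2.97 L ÷ 1000 = 1.36 g
kanamycin: dilute stock: 16.4 µg/mL × 2970 mL ÷ 30200 µg/mL = 1.61 mL
calcium chloride: dilute stock: 6.04 mM × 2970 mL ÷ 954 mM = 18.80 mL
ferric citrate: 0.196 g/L × 2.97 L = 0.58 g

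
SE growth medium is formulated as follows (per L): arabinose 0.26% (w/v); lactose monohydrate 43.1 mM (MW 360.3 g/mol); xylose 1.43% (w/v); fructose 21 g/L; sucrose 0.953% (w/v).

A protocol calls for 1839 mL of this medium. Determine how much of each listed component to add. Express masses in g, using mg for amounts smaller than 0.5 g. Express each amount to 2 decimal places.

Target volume = 1839 mL = 1.839 L.
arabinose: 0.26% w/v = 2.6 g/L → 2.6 × 1.839 L = 4.78 g
lactose monohydrate: 43.1 mmol/L × 360.3 g/mol × 1.839 L ÷ 1000 = 28.56 g
xylose: 1.43% w/v = 14.3 g/L → 14.3 × 1.839 L = 26.30 g
fructose: 21 g/L × 1.839 L = 38.62 g
sucrose: 0.953% w/v = 9.53 g/L → 9.53 × 1.839 L = 17.53 g

arabinose 4.78 g; lactose monohydrate 28.56 g; xylose 26.30 g; fructose 38.62 g; sucrose 17.53 g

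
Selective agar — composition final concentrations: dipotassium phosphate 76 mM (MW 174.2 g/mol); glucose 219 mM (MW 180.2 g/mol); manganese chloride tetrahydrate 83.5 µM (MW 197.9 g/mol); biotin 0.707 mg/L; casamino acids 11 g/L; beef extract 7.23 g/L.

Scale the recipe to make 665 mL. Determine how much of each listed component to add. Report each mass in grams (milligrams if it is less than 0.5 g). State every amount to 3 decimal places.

dipotassium phosphate 8.804 g; glucose 26.243 g; manganese chloride tetrahydrate 10.989 mg; biotin 0.470 mg; casamino acids 7.315 g; beef extract 4.808 g

Working volume: 665 mL = 0.665 L.
dipotassium phosphate: 76 mmol/L × 174.2 g/mol × 0.665 L ÷ 1000 = 8.804 g
glucose: 219 mmol/L × 180.2 g/mol × 0.665 L ÷ 1000 = 26.243 g
manganese chloride tetrahydrate: 83.5 µmol/L × 197.9 g/mol × 0.665 L ÷ 1000 = 10.989 mg
biotin: 0.707 mg/L × 0.665 L = 0.470 mg
casamino acids: 11 g/L × 0.665 L = 7.315 g
beef extract: 7.23 g/L × 0.665 L = 4.808 g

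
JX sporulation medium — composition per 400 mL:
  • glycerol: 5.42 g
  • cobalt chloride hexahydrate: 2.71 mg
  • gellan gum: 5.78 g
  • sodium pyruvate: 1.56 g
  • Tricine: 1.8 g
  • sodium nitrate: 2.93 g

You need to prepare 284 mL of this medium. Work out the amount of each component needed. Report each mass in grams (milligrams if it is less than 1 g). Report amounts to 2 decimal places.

glycerol 3.85 g; cobalt chloride hexahydrate 1.92 mg; gellan gum 4.10 g; sodium pyruvate 1.11 g; Tricine 1.28 g; sodium nitrate 2.08 g

Ratio of target to recipe volume: 284 / 400 = 0.71.
glycerol: 5.42 g × (284 mL / 400 mL) = 3.85 g
cobalt chloride hexahydrate: 2.71 mg × (284 mL / 400 mL) = 1.92 mg
gellan gum: 5.78 g × (284 mL / 400 mL) = 4.10 g
sodium pyruvate: 1.56 g × (284 mL / 400 mL) = 1.11 g
Tricine: 1.8 g × (284 mL / 400 mL) = 1.28 g
sodium nitrate: 2.93 g × (284 mL / 400 mL) = 2.08 g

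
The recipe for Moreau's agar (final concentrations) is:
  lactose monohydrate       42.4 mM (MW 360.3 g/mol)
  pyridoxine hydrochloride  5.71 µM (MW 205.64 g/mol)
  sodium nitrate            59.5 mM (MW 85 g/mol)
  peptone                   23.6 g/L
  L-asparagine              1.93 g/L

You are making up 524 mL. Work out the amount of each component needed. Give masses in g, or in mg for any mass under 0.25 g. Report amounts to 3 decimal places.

Scale factor relative to 1 L: 0.524.
lactose monohydrate: 42.4 mmol/L × 360.3 g/mol × 0.524 L ÷ 1000 = 8.005 g
pyridoxine hydrochloride: 5.71 µmol/L × 205.64 g/mol × 0.524 L ÷ 1000 = 0.615 mg
sodium nitrate: 59.5 mmol/L × 85 g/mol × 0.524 L ÷ 1000 = 2.650 g
peptone: 23.6 g/L × 0.524 L = 12.366 g
L-asparagine: 1.93 g/L × 0.524 L = 1.011 g

lactose monohydrate 8.005 g; pyridoxine hydrochloride 0.615 mg; sodium nitrate 2.650 g; peptone 12.366 g; L-asparagine 1.011 g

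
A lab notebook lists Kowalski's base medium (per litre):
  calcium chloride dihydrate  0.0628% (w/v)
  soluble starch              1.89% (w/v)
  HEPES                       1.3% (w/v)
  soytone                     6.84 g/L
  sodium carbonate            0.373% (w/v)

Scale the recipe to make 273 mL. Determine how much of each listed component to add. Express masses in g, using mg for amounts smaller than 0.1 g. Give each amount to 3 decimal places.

Target volume = 273 mL = 0.273 L.
calcium chloride dihydrate: 0.0628% w/v = 0.628 g/L → 0.628 × 0.273 L = 0.171 g
soluble starch: 1.89 g per 100 mL × 273 mL ÷ 100 = 5.160 g
HEPES: 1.3% w/v = 13 g/L → 13 × 0.273 L = 3.549 g
soytone: 6.84 g/L × 0.273 L = 1.867 g
sodium carbonate: 0.373 g per 100 mL × 273 mL ÷ 100 = 1.018 g

calcium chloride dihydrate 0.171 g; soluble starch 5.160 g; HEPES 3.549 g; soytone 1.867 g; sodium carbonate 1.018 g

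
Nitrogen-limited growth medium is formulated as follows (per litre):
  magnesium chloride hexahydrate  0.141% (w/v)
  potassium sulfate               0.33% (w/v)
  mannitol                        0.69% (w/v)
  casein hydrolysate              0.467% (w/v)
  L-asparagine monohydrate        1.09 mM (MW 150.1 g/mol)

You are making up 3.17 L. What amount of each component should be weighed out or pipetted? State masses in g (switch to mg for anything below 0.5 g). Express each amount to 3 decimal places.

magnesium chloride hexahydrate 4.470 g; potassium sulfate 10.461 g; mannitol 21.873 g; casein hydrolysate 14.804 g; L-asparagine monohydrate 0.519 g

Working volume: 3.17 L.
magnesium chloride hexahydrate: 0.141% w/v = 1.41 g/L → 1.41 × 3.17 L = 4.470 g
potassium sulfate: 0.33 g per 100 mL × 3170 mL ÷ 100 = 10.461 g
mannitol: 0.69% w/v = 6.9 g/L → 6.9 × 3.17 L = 21.873 g
casein hydrolysate: 0.467% w/v = 4.67 g/L → 4.67 × 3.17 L = 14.804 g
L-asparagine monohydrate: 1.09 mmol/L × 150.1 g/mol × 3.17 L ÷ 1000 = 0.519 g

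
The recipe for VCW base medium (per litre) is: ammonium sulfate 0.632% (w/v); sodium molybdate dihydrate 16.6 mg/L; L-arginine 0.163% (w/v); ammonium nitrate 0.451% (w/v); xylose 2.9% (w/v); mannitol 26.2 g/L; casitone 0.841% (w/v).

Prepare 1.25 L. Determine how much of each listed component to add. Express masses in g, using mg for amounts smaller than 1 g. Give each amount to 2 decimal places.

ammonium sulfate 7.90 g; sodium molybdate dihydrate 20.75 mg; L-arginine 2.04 g; ammonium nitrate 5.64 g; xylose 36.25 g; mannitol 32.75 g; casitone 10.51 g

Scale factor relative to 1 L: 1.25.
ammonium sulfate: 0.632 g per 100 mL × 1250 mL ÷ 100 = 7.90 g
sodium molybdate dihydrate: 16.6 mg/L × 1.25 L = 20.75 mg
L-arginine: 0.163% w/v = 1.63 g/L → 1.63 × 1.25 L = 2.04 g
ammonium nitrate: 0.451 g per 100 mL × 1250 mL ÷ 100 = 5.64 g
xylose: 2.9% w/v = 29 g/L → 29 × 1.25 L = 36.25 g
mannitol: 26.2 g/L × 1.25 L = 32.75 g
casitone: 0.841 g per 100 mL × 1250 mL ÷ 100 = 10.51 g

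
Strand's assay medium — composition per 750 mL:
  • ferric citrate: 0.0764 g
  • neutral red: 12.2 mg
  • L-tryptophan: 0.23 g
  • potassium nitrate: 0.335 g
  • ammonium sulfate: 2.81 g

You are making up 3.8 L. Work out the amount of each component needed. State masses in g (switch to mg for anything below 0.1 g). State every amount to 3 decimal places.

ferric citrate 0.387 g; neutral red 61.813 mg; L-tryptophan 1.165 g; potassium nitrate 1.697 g; ammonium sulfate 14.237 g

Ratio of target to recipe volume: 3800 / 750 = 5.06667.
ferric citrate: 0.0764 g × (3800 mL / 750 mL) = 0.387 g
neutral red: 12.2 mg × (3800 mL / 750 mL) = 61.813 mg
L-tryptophan: 0.23 g × (3800 mL / 750 mL) = 1.165 g
potassium nitrate: 0.335 g × (3800 mL / 750 mL) = 1.697 g
ammonium sulfate: 2.81 g × (3800 mL / 750 mL) = 14.237 g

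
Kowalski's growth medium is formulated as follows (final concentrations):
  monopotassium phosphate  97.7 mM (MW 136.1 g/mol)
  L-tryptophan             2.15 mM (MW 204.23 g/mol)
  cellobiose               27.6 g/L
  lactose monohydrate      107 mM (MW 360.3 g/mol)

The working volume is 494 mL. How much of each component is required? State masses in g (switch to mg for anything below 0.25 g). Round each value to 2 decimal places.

monopotassium phosphate 6.57 g; L-tryptophan 216.91 mg; cellobiose 13.63 g; lactose monohydrate 19.04 g

Scale factor relative to 1 L: 0.494.
monopotassium phosphate: 97.7 mmol/L × 136.1 g/mol × 0.494 L ÷ 1000 = 6.57 g
L-tryptophan: 2.15 mmol/L × 204.23 mg/mmol × 0.494 L = 216.91 mg
cellobiose: 27.6 g/L × 0.494 L = 13.63 g
lactose monohydrate: 107 mmol/L × 360.3 g/mol × 0.494 L ÷ 1000 = 19.04 g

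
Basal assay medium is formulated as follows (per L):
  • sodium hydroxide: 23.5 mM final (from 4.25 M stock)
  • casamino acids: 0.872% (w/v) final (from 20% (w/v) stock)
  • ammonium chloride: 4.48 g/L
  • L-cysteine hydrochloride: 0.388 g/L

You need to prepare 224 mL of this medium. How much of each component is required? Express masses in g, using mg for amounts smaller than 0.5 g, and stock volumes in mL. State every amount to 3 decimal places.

Target volume = 224 mL = 0.224 L.
sodium hydroxide: dilute stock: 23.5 mM × 224 mL ÷ 4250 mM = 1.239 mL
casamino acids: C1V1 = C2V2 → 0.872% ÷ 20% × 224 mL = 9.766 mL
ammonium chloride: 4.48 g/L × 0.224 L = 1.004 g
L-cysteine hydrochloride: 0.388 g/L × 0.224 L = 0.086912 g = 86.912 mg

sodium hydroxide 1.239 mL; casamino acids 9.766 mL; ammonium chloride 1.004 g; L-cysteine hydrochloride 86.912 mg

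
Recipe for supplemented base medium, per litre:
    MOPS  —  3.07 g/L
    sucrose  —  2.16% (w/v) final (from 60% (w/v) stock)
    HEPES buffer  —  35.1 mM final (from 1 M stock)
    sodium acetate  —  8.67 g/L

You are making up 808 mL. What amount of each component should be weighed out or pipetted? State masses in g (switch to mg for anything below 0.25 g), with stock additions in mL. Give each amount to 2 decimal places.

Scale factor relative to 1 L: 0.808.
MOPS: 3.07 g/L × 0.808 L = 2.48 g
sucrose: V = C2·V2/C1 = 2.16% ÷ 60% × 808 mL = 29.09 mL
HEPES buffer: dilute stock: 35.1 mM × 808 mL ÷ 1000 mM = 28.36 mL
sodium acetate: 8.67 g/L × 0.808 L = 7.01 g

MOPS 2.48 g; sucrose 29.09 mL; HEPES buffer 28.36 mL; sodium acetate 7.01 g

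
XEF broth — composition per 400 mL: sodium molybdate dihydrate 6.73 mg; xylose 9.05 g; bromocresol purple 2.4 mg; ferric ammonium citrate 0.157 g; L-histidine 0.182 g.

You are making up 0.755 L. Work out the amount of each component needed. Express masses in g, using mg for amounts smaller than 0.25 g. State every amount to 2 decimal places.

sodium molybdate dihydrate 12.70 mg; xylose 17.08 g; bromocresol purple 4.53 mg; ferric ammonium citrate 0.30 g; L-histidine 0.34 g

Ratio of target to recipe volume: 755 / 400 = 1.8875.
sodium molybdate dihydrate: 6.73 mg × (755 mL / 400 mL) = 12.70 mg
xylose: 9.05 g × (755 mL / 400 mL) = 17.08 g
bromocresol purple: 2.4 mg × (755 mL / 400 mL) = 4.53 mg
ferric ammonium citrate: 0.157 g × (755 mL / 400 mL) = 0.30 g
L-histidine: 0.182 g × (755 mL / 400 mL) = 0.34 g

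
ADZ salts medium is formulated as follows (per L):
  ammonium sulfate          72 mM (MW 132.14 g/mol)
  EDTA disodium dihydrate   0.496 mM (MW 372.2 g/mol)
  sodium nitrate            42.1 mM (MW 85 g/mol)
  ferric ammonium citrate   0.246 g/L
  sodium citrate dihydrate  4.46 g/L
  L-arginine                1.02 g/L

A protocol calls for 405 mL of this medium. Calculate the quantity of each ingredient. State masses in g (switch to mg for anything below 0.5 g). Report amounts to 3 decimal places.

Target volume = 405 mL = 0.405 L.
ammonium sulfate: 72 mmol/L × 132.14 g/mol × 0.405 L ÷ 1000 = 3.853 g
EDTA disodium dihydrate: 0.496 mmol/L × 372.2 mg/mmol × 0.405 L = 74.768 mg
sodium nitrate: 42.1 mmol/L × 85 g/mol × 0.405 L ÷ 1000 = 1.449 g
ferric ammonium citrate: 0.246 g/L × 0.405 L = 0.09963 g = 99.630 mg
sodium citrate dihydrate: 4.46 g/L × 0.405 L = 1.806 g
L-arginine: 1.02 g/L × 0.405 L = 0.4131 g = 413.100 mg

ammonium sulfate 3.853 g; EDTA disodium dihydrate 74.768 mg; sodium nitrate 1.449 g; ferric ammonium citrate 99.630 mg; sodium citrate dihydrate 1.806 g; L-arginine 413.100 mg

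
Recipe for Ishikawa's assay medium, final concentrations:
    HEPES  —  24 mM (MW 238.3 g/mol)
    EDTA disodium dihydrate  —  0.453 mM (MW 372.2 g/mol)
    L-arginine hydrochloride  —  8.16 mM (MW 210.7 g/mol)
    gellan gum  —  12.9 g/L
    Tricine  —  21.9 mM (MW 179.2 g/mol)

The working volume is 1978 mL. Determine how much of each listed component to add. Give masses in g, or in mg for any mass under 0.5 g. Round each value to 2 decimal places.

HEPES 11.31 g; EDTA disodium dihydrate 333.50 mg; L-arginine hydrochloride 3.40 g; gellan gum 25.52 g; Tricine 7.76 g

Working volume: 1978 mL = 1.978 L.
HEPES: 24 mmol/L × 238.3 g/mol × 1.978 L ÷ 1000 = 11.31 g
EDTA disodium dihydrate: 0.453 mmol/L × 372.2 mg/mmol × 1.978 L = 333.50 mg
L-arginine hydrochloride: 8.16 mmol/L × 210.7 g/mol × 1.978 L ÷ 1000 = 3.40 g
gellan gum: 12.9 g/L × 1.978 L = 25.52 g
Tricine: 21.9 mmol/L × 179.2 g/mol × 1.978 L ÷ 1000 = 7.76 g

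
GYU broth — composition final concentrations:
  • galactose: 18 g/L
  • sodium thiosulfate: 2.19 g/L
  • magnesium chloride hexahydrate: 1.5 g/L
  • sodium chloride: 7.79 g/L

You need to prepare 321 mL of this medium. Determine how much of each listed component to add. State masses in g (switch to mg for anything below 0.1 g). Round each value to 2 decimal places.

galactose 5.78 g; sodium thiosulfate 0.70 g; magnesium chloride hexahydrate 0.48 g; sodium chloride 2.50 g

Scale factor relative to 1 L: 0.321.
galactose: 18 g/L × 0.321 L = 5.78 g
sodium thiosulfate: 2.19 g/L × 0.321 L = 0.70 g
magnesium chloride hexahydrate: 1.5 g/L × 0.321 L = 0.48 g
sodium chloride: 7.79 g/L × 0.321 L = 2.50 g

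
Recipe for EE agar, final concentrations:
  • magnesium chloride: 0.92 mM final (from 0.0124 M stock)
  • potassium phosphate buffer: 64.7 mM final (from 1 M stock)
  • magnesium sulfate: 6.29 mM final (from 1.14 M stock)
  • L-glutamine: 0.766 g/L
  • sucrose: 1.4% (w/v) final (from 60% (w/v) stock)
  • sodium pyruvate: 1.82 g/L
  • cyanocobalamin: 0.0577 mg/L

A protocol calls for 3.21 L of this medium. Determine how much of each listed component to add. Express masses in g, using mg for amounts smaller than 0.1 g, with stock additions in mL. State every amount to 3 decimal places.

magnesium chloride 238.161 mL; potassium phosphate buffer 207.687 mL; magnesium sulfate 17.711 mL; L-glutamine 2.459 g; sucrose 74.900 mL; sodium pyruvate 5.842 g; cyanocobalamin 0.185 mg

Scale factor relative to 1 L: 3.21.
magnesium chloride: V = C2·V2/C1 = 0.92 mM × 3210 mL ÷ 12.4 mM = 238.161 mL
potassium phosphate buffer: C1V1 = C2V2 → 64.7 mM × 3210 mL ÷ 1000 mM = 207.687 mL
magnesium sulfate: dilute stock: 6.29 mM × 3210 mL ÷ 1140 mM = 17.711 mL
L-glutamine: 0.766 g/L × 3.21 L = 2.459 g
sucrose: C1V1 = C2V2 → 1.4% ÷ 60% × 3210 mL = 74.900 mL
sodium pyruvate: 1.82 g/L × 3.21 L = 5.842 g
cyanocobalamin: 0.0577 mg/L × 3.21 L = 0.185 mg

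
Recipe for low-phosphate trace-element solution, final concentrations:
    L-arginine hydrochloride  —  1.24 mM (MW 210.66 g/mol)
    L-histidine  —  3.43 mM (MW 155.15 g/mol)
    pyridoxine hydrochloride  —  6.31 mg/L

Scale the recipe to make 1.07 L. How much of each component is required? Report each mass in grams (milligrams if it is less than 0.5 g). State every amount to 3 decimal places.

L-arginine hydrochloride 279.504 mg; L-histidine 0.569 g; pyridoxine hydrochloride 6.752 mg

Working volume: 1.07 L.
L-arginine hydrochloride: 1.24 mmol/L × 210.66 mg/mmol × 1.07 L = 279.504 mg
L-histidine: 3.43 mmol/L × 155.15 g/mol × 1.07 L ÷ 1000 = 0.569 g
pyridoxine hydrochloride: 6.31 mg/L × 1.07 L = 6.752 mg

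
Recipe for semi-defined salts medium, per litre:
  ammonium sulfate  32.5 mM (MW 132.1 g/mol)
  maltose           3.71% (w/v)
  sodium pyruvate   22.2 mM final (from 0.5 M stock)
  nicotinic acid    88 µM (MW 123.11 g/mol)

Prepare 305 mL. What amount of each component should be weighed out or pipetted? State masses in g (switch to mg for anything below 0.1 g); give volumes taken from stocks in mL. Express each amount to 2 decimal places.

ammonium sulfate 1.31 g; maltose 11.32 g; sodium pyruvate 13.54 mL; nicotinic acid 3.30 mg

Target volume = 305 mL = 0.305 L.
ammonium sulfate: 32.5 mmol/L × 132.1 g/mol × 0.305 L ÷ 1000 = 1.31 g
maltose: 3.71% w/v = 37.1 g/L → 37.1 × 0.305 L = 11.32 g
sodium pyruvate: V = C2·V2/C1 = 22.2 mM × 305 mL ÷ 500 mM = 13.54 mL
nicotinic acid: 88 µmol/L × 123.11 g/mol × 0.305 L ÷ 1000 = 3.30 mg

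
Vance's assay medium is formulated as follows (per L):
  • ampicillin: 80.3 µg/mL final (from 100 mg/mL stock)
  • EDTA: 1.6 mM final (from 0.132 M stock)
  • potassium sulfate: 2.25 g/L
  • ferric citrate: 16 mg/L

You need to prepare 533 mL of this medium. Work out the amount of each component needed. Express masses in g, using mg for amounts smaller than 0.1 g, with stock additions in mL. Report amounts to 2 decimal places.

ampicillin 0.43 mL; EDTA 6.46 mL; potassium sulfate 1.20 g; ferric citrate 8.53 mg

Working volume: 533 mL = 0.533 L.
ampicillin: V = C2·V2/C1 = 80.3 µg/mL × 533 mL ÷ 100000 µg/mL = 0.43 mL
EDTA: C1V1 = C2V2 → 1.6 mM × 533 mL ÷ 132 mM = 6.46 mL
potassium sulfate: 2.25 g/L × 0.533 L = 1.20 g
ferric citrate: 16 mg/L × 0.533 L = 8.53 mg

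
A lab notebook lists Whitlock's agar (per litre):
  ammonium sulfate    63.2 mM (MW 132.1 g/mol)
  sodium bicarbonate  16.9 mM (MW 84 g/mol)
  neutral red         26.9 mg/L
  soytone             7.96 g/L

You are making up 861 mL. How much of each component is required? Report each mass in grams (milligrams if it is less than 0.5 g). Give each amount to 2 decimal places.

ammonium sulfate 7.19 g; sodium bicarbonate 1.22 g; neutral red 23.16 mg; soytone 6.85 g

Target volume = 861 mL = 0.861 L.
ammonium sulfate: 63.2 mmol/L × 132.1 g/mol × 0.861 L ÷ 1000 = 7.19 g
sodium bicarbonate: 16.9 mmol/L × 84 g/mol × 0.861 L ÷ 1000 = 1.22 g
neutral red: 26.9 mg/L × 0.861 L = 23.16 mg
soytone: 7.96 g/L × 0.861 L = 6.85 g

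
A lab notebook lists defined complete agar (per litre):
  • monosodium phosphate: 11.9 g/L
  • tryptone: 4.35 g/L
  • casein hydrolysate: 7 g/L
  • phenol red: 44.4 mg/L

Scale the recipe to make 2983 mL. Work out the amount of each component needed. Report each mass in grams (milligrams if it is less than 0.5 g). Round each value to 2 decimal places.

monosodium phosphate 35.50 g; tryptone 12.98 g; casein hydrolysate 20.88 g; phenol red 132.45 mg

Scale factor relative to 1 L: 2.983.
monosodium phosphate: 11.9 g/L × 2.983 L = 35.50 g
tryptone: 4.35 g/L × 2.983 L = 12.98 g
casein hydrolysate: 7 g/L × 2.983 L = 20.88 g
phenol red: 44.4 mg/L × 2.983 L = 132.45 mg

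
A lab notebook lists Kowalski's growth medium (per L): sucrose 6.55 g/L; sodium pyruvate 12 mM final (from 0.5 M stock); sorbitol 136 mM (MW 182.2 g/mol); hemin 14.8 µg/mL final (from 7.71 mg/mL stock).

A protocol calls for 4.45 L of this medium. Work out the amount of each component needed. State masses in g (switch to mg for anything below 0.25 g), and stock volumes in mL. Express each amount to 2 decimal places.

Scale factor relative to 1 L: 4.45.
sucrose: 6.55 g/L × 4.45 L = 29.15 g
sodium pyruvate: dilute stock: 12 mM × 4450 mL ÷ 500 mM = 106.80 mL
sorbitol: 136 mmol/L × 182.2 g/mol × 4.45 L ÷ 1000 = 110.27 g
hemin: V = C2·V2/C1 = 14.8 µg/mL × 4450 mL ÷ 7710 µg/mL = 8.54 mL

sucrose 29.15 g; sodium pyruvate 106.80 mL; sorbitol 110.27 g; hemin 8.54 mL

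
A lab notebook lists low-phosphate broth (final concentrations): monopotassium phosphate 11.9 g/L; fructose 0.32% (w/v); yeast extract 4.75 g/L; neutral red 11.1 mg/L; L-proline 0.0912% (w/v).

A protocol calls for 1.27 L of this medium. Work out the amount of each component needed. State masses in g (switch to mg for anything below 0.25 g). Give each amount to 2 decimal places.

monopotassium phosphate 15.11 g; fructose 4.06 g; yeast extract 6.03 g; neutral red 14.10 mg; L-proline 1.16 g

Scale factor relative to 1 L: 1.27.
monopotassium phosphate: 11.9 g/L × 1.27 L = 15.11 g
fructose: 0.32% w/v = 3.2 g/L → 3.2 × 1.27 L = 4.06 g
yeast extract: 4.75 g/L × 1.27 L = 6.03 g
neutral red: 11.1 mg/L × 1.27 L = 14.10 mg
L-proline: 0.0912% w/v = 0.912 g/L → 0.912 × 1.27 L = 1.16 g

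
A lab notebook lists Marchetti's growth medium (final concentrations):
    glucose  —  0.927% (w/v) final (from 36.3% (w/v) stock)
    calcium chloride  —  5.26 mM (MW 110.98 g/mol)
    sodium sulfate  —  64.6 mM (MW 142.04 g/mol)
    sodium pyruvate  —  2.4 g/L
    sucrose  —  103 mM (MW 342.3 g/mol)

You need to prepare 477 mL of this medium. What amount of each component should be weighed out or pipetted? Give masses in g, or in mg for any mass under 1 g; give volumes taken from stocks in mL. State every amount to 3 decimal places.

glucose 12.181 mL; calcium chloride 278.451 mg; sodium sulfate 4.377 g; sodium pyruvate 1.145 g; sucrose 16.818 g

Scale factor relative to 1 L: 0.477.
glucose: dilute stock: 0.927% ÷ 36.3% × 477 mL = 12.181 mL
calcium chloride: 5.26 mmol/L × 110.98 mg/mmol × 0.477 L = 278.451 mg
sodium sulfate: 64.6 mmol/L × 142.04 g/mol × 0.477 L ÷ 1000 = 4.377 g
sodium pyruvate: 2.4 g/L × 0.477 L = 1.145 g
sucrose: 103 mmol/L × 342.3 g/mol × 0.477 L ÷ 1000 = 16.818 g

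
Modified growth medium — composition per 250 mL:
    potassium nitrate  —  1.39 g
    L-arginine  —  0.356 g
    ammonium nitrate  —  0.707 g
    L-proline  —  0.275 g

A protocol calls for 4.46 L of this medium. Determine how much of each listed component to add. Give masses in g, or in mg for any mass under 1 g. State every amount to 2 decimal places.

Ratio of target to recipe volume: 4460 / 250 = 17.84.
potassium nitrate: 1.39 g × (4460 mL / 250 mL) = 24.80 g
L-arginine: 0.356 g × (4460 mL / 250 mL) = 6.35 g
ammonium nitrate: 0.707 g × (4460 mL / 250 mL) = 12.61 g
L-proline: 0.275 g × (4460 mL / 250 mL) = 4.91 g

potassium nitrate 24.80 g; L-arginine 6.35 g; ammonium nitrate 12.61 g; L-proline 4.91 g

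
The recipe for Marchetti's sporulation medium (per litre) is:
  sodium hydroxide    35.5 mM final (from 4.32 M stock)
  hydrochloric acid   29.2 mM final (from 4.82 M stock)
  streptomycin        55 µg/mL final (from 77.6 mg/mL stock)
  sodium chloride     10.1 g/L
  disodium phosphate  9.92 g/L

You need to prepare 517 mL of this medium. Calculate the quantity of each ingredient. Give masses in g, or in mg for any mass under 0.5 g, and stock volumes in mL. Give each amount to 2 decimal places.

Scale factor relative to 1 L: 0.517.
sodium hydroxide: dilute stock: 35.5 mM × 517 mL ÷ 4320 mM = 4.25 mL
hydrochloric acid: dilute stock: 29.2 mM × 517 mL ÷ 4820 mM = 3.13 mL
streptomycin: V = C2·V2/C1 = 55 µg/mL × 517 mL ÷ 77600 µg/mL = 0.37 mL
sodium chloride: 10.1 g/L × 0.517 L = 5.22 g
disodium phosphate: 9.92 g/L × 0.517 L = 5.13 g

sodium hydroxide 4.25 mL; hydrochloric acid 3.13 mL; streptomycin 0.37 mL; sodium chloride 5.22 g; disodium phosphate 5.13 g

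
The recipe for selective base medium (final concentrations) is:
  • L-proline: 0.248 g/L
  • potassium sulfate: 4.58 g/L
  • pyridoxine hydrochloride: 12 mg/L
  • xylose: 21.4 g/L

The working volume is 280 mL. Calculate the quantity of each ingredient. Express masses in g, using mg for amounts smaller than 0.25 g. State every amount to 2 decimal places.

Target volume = 280 mL = 0.28 L.
L-proline: 0.248 g/L × 0.28 L = 0.06944 g = 69.44 mg
potassium sulfate: 4.58 g/L × 0.28 L = 1.28 g
pyridoxine hydrochloride: 12 mg/L × 0.28 L = 3.36 mg
xylose: 21.4 g/L × 0.28 L = 5.99 g

L-proline 69.44 mg; potassium sulfate 1.28 g; pyridoxine hydrochloride 3.36 mg; xylose 5.99 g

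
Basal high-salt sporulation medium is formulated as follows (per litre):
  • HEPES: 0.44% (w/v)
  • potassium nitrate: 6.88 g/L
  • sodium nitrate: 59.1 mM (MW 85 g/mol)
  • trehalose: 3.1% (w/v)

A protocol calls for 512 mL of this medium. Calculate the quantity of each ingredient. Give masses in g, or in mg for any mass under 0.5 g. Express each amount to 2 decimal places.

HEPES 2.25 g; potassium nitrate 3.52 g; sodium nitrate 2.57 g; trehalose 15.87 g

Scale factor relative to 1 L: 0.512.
HEPES: 0.44% w/v = 4.4 g/L → 4.4 × 0.512 L = 2.25 g
potassium nitrate: 6.88 g/L × 0.512 L = 3.52 g
sodium nitrate: 59.1 mmol/L × 85 g/mol × 0.512 L ÷ 1000 = 2.57 g
trehalose: 3.1% w/v = 31 g/L → 31 × 0.512 L = 15.87 g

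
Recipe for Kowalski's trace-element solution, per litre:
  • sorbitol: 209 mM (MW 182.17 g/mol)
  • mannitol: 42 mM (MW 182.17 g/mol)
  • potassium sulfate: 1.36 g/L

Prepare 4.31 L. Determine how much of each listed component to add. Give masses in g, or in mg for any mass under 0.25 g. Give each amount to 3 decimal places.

sorbitol 164.097 g; mannitol 32.976 g; potassium sulfate 5.862 g

Working volume: 4.31 L.
sorbitol: 209 mmol/L × 182.17 g/mol × 4.31 L ÷ 1000 = 164.097 g
mannitol: 42 mmol/L × 182.17 g/mol × 4.31 L ÷ 1000 = 32.976 g
potassium sulfate: 1.36 g/L × 4.31 L = 5.862 g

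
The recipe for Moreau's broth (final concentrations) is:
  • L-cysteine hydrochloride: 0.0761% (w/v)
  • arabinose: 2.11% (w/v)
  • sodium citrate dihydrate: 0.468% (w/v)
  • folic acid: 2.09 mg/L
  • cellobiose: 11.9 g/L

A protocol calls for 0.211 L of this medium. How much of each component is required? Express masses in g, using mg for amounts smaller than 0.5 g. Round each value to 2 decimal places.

Working volume: 0.211 L.
L-cysteine hydrochloride: 0.0761 g per 100 mL × 211 mL ÷ 100 = 0.160571 g = 160.57 mg
arabinose: 2.11 g per 100 mL × 211 mL ÷ 100 = 4.45 g
sodium citrate dihydrate: 0.468% w/v = 4.68 g/L → 4.68 × 0.211 L = 0.99 g
folic acid: 2.09 mg/L × 0.211 L = 0.44 mg
cellobiose: 11.9 g/L × 0.211 L = 2.51 g

L-cysteine hydrochloride 160.57 mg; arabinose 4.45 g; sodium citrate dihydrate 0.99 g; folic acid 0.44 mg; cellobiose 2.51 g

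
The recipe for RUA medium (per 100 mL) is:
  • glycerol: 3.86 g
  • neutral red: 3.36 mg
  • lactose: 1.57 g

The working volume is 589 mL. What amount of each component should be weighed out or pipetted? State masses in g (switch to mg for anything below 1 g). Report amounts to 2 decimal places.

glycerol 22.74 g; neutral red 19.79 mg; lactose 9.25 g

Scale factor = 589 mL / 100 mL = 5.89.
glycerol: 3.86 g × (589 mL / 100 mL) = 22.74 g
neutral red: 3.36 mg × (589 mL / 100 mL) = 19.79 mg
lactose: 1.57 g × (589 mL / 100 mL) = 9.25 g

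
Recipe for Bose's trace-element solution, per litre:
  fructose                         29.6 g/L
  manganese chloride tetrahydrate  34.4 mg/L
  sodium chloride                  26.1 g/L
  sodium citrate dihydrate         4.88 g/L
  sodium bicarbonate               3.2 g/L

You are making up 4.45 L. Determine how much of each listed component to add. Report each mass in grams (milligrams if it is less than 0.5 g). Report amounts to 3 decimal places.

Scale factor relative to 1 L: 4.45.
fructose: 29.6 g/L × 4.45 L = 131.720 g
manganese chloride tetrahydrate: 34.4 mg/L × 4.45 L = 153.080 mg
sodium chloride: 26.1 g/L × 4.45 L = 116.145 g
sodium citrate dihydrate: 4.88 g/L × 4.45 L = 21.716 g
sodium bicarbonate: 3.2 g/L × 4.45 L = 14.240 g

fructose 131.720 g; manganese chloride tetrahydrate 153.080 mg; sodium chloride 116.145 g; sodium citrate dihydrate 21.716 g; sodium bicarbonate 14.240 g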